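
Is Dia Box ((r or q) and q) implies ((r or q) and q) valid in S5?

Yes, valid

Tableau for the negation not (Dia Box ((r or q) and q) implies ((r or q) and q)):
1. not (Dia Box ((r or q) and q) implies ((r or q) and q)), w0
2. Dia Box ((r or q) and q), w0
3. not ((r or q) and q), w0
4. not (r or q), w0
5. not r, w0
6. not q, w0
7. Box ((r or q) and q), w1
8. (r or q) and q, w0
9. r or q, w0
10. q, w0
Accessibility: w0Rw0, w0Rw1, w1Rw0, w1Rw1
Branch closes: q and not q both at w0.
Every branch of the negation's tableau closes; the branch above is one of them.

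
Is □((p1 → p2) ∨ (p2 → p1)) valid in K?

Valid in K

Tableau for the negation ¬□((p1 → p2) ∨ (p2 → p1)):
1. ¬□((p1 → p2) ∨ (p2 → p1)), w0
2. ¬((p1 → p2) ∨ (p2 → p1)), w1
3. ¬(p1 → p2), w1
4. ¬(p2 → p1), w1
5. p1, w1
6. ¬p2, w1
7. p2, w1
8. ¬p1, w1
Accessibility: w0Rw1
Branch closes: p2 and ¬p2 both at w1.
Every branch of the negation's tableau closes; the branch above is one of them.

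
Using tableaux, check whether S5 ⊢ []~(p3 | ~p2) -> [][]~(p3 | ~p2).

Valid

Tableau for the negation ~([]~(p3 | ~p2) -> [][]~(p3 | ~p2)):
1. ~([]~(p3 | ~p2) -> [][]~(p3 | ~p2)), 0
2. []~(p3 | ~p2), 0   [~->-rule on 1]
3. ~[][]~(p3 | ~p2), 0   [~->-rule on 1]
4. ~(p3 | ~p2), 0   [[]-rule on 2 via 0R0]
5. ~p3, 0   [~|-rule on 4]
6. p2, 0   [~|-rule on 4]
7. ~[]~(p3 | ~p2), 1   [~[]-rule on 3: fresh world 1, 0R1]
8. ~(p3 | ~p2), 1   [[]-rule on 2 via 0R1]
9. ~p3, 1   [~|-rule on 8]
10. p2, 1   [~|-rule on 8]
11. p3 | ~p2, 2   [~[]-rule on 7: fresh world 2, 1R2]
12. ~(p3 | ~p2), 2   [[]-rule on 2 via 0R2]
13. ~p3, 2   [~|-rule on 12]
14. p2, 2   [~|-rule on 12]
15. ~p2, 2   [|-rule on 11 (branches; this branch)]
Accessibility: 0R0, 0R1, 0R2, 1R0, 1R1, 1R2, 2R0, 2R1, 2R2
Branch closes: p2 and ~p2 both at 2.
All branches of the negation close; one closing branch shown above.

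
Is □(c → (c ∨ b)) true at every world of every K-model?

Valid

Tableau for the negation ¬□(c → (c ∨ b)):
1. ¬□(c → (c ∨ b)), u
2. ¬(c → (c ∨ b)), v   [¬□-rule on 1: fresh world v, uRv]
3. c, v   [¬→-rule on 2]
4. ¬(c ∨ b), v   [¬→-rule on 2]
5. ¬c, v   [¬∨-rule on 4]
6. ¬b, v   [¬∨-rule on 4]
Accessibility: uRv
Branch closes: c and ¬c both at v.
All branches of the negation close; one closing branch shown above.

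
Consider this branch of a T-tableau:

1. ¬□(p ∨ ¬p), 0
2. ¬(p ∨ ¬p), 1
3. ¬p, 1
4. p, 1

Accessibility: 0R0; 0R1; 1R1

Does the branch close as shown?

Closed

Both p and ¬p appear at 1.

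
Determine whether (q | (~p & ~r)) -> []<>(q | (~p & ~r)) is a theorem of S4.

No, not valid

Tableau for the negation ~((q | (~p & ~r)) -> []<>(q | (~p & ~r))):
1. ~((q | (~p & ~r)) -> []<>(q | (~p & ~r))), u
2. q | (~p & ~r), u
3. ~[]<>(q | (~p & ~r)), u
4. ~p & ~r, u
5. ~p, u
6. ~r, u
7. ~<>(q | (~p & ~r)), v
8. ~(q | (~p & ~r)), v
9. ~q, v
10. ~(~p & ~r), v
11. r, v
Accessibility: uRu, uRv, vRv
The negation has an open branch (countermodel exists).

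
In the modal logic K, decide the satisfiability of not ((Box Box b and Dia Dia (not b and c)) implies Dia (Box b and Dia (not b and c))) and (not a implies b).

1. not ((Box Box b and Dia Dia (not b and c)) implies Dia (Box b and Dia (not b and c))) and (not a implies b), 0
2. not ((Box Box b and Dia Dia (not b and c)) implies Dia (Box b and Dia (not b and c))), 0
3. not a implies b, 0
4. Box Box b and Dia Dia (not b and c), 0
5. not Dia (Box b and Dia (not b and c)), 0
6. Box Box b, 0
7. Dia Dia (not b and c), 0
8. b, 0
9. Dia (not b and c), 1
10. not (Box b and Dia (not b and c)), 1
11. Box b, 1
12. not Dia (not b and c), 1
13. not b and c, 2
14. not b, 2
15. c, 2
16. b, 2
Accessibility: 0R1, 1R2
Branch closes: b and not b both at 2.
(One branch shown.) All branches close.

Unsatisfiable (every branch closes)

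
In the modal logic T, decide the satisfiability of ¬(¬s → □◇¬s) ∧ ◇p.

Satisfiable

1. ¬(¬s → □◇¬s) ∧ ◇p, u
2. ¬(¬s → □◇¬s), u   [∧-rule on 1]
3. ◇p, u   [∧-rule on 1]
4. ¬s, u   [¬→-rule on 2]
5. ¬□◇¬s, u   [¬→-rule on 2]
6. p, v   [◇-rule on 3: fresh world v, uRv]
7. ¬◇¬s, w   [¬□-rule on 5: fresh world w, uRw]
8. s, w   [¬◇-rule on 7 via wRw]
Accessibility: uRu, uRv, uRw, vRv, wRw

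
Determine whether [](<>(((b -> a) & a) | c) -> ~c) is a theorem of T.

Invalid (countermodel exists)

Tableau for the negation ~[](<>(((b -> a) & a) | c) -> ~c):
1. ~[](<>(((b -> a) & a) | c) -> ~c), 0
2. ~(<>(((b -> a) & a) | c) -> ~c), 1   [~[]-rule on 1: fresh world 1, 0R1]
3. <>(((b -> a) & a) | c), 1   [~->-rule on 2]
4. c, 1   [~->-rule on 2]
5. ((b -> a) & a) | c, 2   [<>-rule on 3: fresh world 2, 1R2]
6. c, 2   [|-rule on 5 (branches; this branch)]
Accessibility: 0R0, 0R1, 1R1, 1R2, 2R2
The negation has an open branch (countermodel exists).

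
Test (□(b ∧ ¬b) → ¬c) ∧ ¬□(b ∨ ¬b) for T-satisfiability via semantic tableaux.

No, unsatisfiable

1. (□(b ∧ ¬b) → ¬c) ∧ ¬□(b ∨ ¬b), w0
2. □(b ∧ ¬b) → ¬c, w0
3. ¬□(b ∨ ¬b), w0
4. ¬c, w0
5. ¬(b ∨ ¬b), w1
6. ¬b, w1
7. b, w1
Accessibility: w0Rw0, w0Rw1, w1Rw1
Branch closes: b and ¬b both at w1.
Every branch closes; the branch above is one of them.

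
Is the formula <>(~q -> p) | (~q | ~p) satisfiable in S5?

1. <>(~q -> p) | (~q | ~p), u
2. ~q | ~p, u
3. ~p, u
Accessibility: uRu

Satisfiable (open branch found)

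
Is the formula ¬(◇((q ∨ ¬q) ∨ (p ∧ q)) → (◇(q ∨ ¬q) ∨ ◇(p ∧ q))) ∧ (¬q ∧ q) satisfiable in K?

Unsatisfiable

1. ¬(◇((q ∨ ¬q) ∨ (p ∧ q)) → (◇(q ∨ ¬q) ∨ ◇(p ∧ q))) ∧ (¬q ∧ q), 0
2. ¬(◇((q ∨ ¬q) ∨ (p ∧ q)) → (◇(q ∨ ¬q) ∨ ◇(p ∧ q))), 0   [∧-rule on 1]
3. ¬q ∧ q, 0   [∧-rule on 1]
4. ◇((q ∨ ¬q) ∨ (p ∧ q)), 0   [¬→-rule on 2]
5. ¬(◇(q ∨ ¬q) ∨ ◇(p ∧ q)), 0   [¬→-rule on 2]
6. ¬q, 0   [∧-rule on 3]
7. q, 0   [∧-rule on 3]
Branch closes: q and ¬q both at 0.
All branches of the tableau close; one closing branch shown above.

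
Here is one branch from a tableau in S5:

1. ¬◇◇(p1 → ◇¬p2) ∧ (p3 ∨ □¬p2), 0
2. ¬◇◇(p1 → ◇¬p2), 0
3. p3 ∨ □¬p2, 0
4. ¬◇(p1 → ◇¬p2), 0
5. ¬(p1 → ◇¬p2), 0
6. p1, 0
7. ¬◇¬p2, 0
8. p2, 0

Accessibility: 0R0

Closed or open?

There is no literal clash: for every atom and world, at most one sign appears.

Open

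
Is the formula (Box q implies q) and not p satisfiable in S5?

Satisfiable

1. (Box q implies q) and not p, 0
2. Box q implies q, 0
3. not p, 0
4. q, 0
Accessibility: 0R0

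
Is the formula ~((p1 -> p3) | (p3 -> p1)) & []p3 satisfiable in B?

Unsatisfiable

1. ~((p1 -> p3) | (p3 -> p1)) & []p3, u
2. ~((p1 -> p3) | (p3 -> p1)), u   [&-rule on 1]
3. []p3, u   [&-rule on 1]
4. ~(p1 -> p3), u   [~|-rule on 2]
5. ~(p3 -> p1), u   [~|-rule on 2]
6. p1, u   [~->-rule on 4]
7. ~p3, u   [~->-rule on 4]
8. p3, u   [~->-rule on 5]
9. ~p1, u   [~->-rule on 5]
Accessibility: uRu
Branch closes: p3 and ~p3 both at u.
Every branch closes; the branch above is one of them.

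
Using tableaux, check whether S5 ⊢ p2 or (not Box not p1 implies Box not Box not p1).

Tableau for the negation not (p2 or (not Box not p1 implies Box not Box not p1)):
1. not (p2 or (not Box not p1 implies Box not Box not p1)), 0
2. not p2, 0
3. not (not Box not p1 implies Box not Box not p1), 0
4. not Box not p1, 0
5. not Box not Box not p1, 0
6. p1, 1
7. Box not p1, 2
8. not p1, 0
9. not p1, 1
Accessibility: 0R0, 0R1, 0R2, 1R0, 1R1, 1R2, 2R0, 2R1, 2R2
Branch closes: p1 and not p1 both at 1.
Every branch of the negation's tableau closes; the branch above is one of them.

Yes, valid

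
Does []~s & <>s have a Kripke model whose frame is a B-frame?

Unsatisfiable (every branch closes)

1. []~s & <>s, w0
2. []~s, w0   [&-rule on 1]
3. <>s, w0   [&-rule on 1]
4. ~s, w0   [[]-rule on 2 via w0Rw0]
5. s, w1   [<>-rule on 3: fresh world w1, w0Rw1]
6. ~s, w1   [[]-rule on 2 via w0Rw1]
Accessibility: w0Rw0, w0Rw1, w1Rw0, w1Rw1
Branch closes: s and ~s both at w1.
Every branch closes; the branch above is one of them.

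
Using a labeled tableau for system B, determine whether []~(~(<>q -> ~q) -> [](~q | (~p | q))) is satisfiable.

No, unsatisfiable

1. []~(~(<>q -> ~q) -> [](~q | (~p | q))), 0
2. ~(~(<>q -> ~q) -> [](~q | (~p | q))), 0
3. ~(<>q -> ~q), 0
4. ~[](~q | (~p | q)), 0
5. <>q, 0
6. q, 0
7. ~(~q | (~p | q)), 1
8. q, 1
9. ~(~p | q), 1
10. p, 1
11. ~q, 1
Accessibility: 0R0, 0R1, 1R0, 1R1
Branch closes: q and ~q both at 1.
All branches of the tableau close; one closing branch shown above.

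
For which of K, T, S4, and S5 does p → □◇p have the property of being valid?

S4-tableau for the negation ¬(p → □◇p):
1. ¬(p → □◇p), 0
2. p, 0
3. ¬□◇p, 0
4. ¬◇p, 1
5. ¬p, 1
Accessibility: 0R0, 0R1, 1R1
Complete open branch: countermodel on an S4-frame, so not valid in S4, nor in K, T (the same frame is also a K-frame and a T-frame).
S5-tableau for the negation ¬(p → □◇p):
1. ¬(p → □◇p), 0
2. p, 0
3. ¬□◇p, 0
4. ¬◇p, 1
5. ¬p, 0
Accessibility: 0R0, 0R1, 1R0, 1R1
Branch closes: p and ¬p both at 0.
Every branch closes (one shown): valid in S5.

S5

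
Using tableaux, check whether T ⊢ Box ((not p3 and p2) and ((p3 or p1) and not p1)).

Tableau for the negation not Box ((not p3 and p2) and ((p3 or p1) and not p1)):
1. not Box ((not p3 and p2) and ((p3 or p1) and not p1)), w0
2. not ((not p3 and p2) and ((p3 or p1) and not p1)), w1
3. not ((p3 or p1) and not p1), w1
4. p1, w1
Accessibility: w0Rw0, w0Rw1, w1Rw1
The negation has an open branch (countermodel exists).

Not valid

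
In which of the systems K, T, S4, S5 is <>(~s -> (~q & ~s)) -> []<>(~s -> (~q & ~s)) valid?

S5

S5-tableau for the negation ~(<>(~s -> (~q & ~s)) -> []<>(~s -> (~q & ~s))):
1. ~(<>(~s -> (~q & ~s)) -> []<>(~s -> (~q & ~s))), u
2. <>(~s -> (~q & ~s)), u
3. ~[]<>(~s -> (~q & ~s)), u
4. ~s -> (~q & ~s), v
5. ~q & ~s, v
6. ~q, v
7. ~s, v
8. ~<>(~s -> (~q & ~s)), w
9. ~(~s -> (~q & ~s)), u
10. ~s, u
11. ~(~q & ~s), u
12. ~(~s -> (~q & ~s)), v
13. ~(~q & ~s), v
14. ~(~s -> (~q & ~s)), w
15. ~s, w
16. ~(~q & ~s), w
17. q, u
18. s, v
Accessibility: uRu, uRv, uRw, vRu, vRv, vRw, wRu, wRv, wRw
Branch closes: s and ~s both at v.
Every branch closes (one shown): valid in S5.
S4-tableau for the negation ~(<>(~s -> (~q & ~s)) -> []<>(~s -> (~q & ~s))):
1. ~(<>(~s -> (~q & ~s)) -> []<>(~s -> (~q & ~s))), u
2. <>(~s -> (~q & ~s)), u
3. ~[]<>(~s -> (~q & ~s)), u
4. ~s -> (~q & ~s), v
5. ~q & ~s, v
6. ~q, v
7. ~s, v
8. ~<>(~s -> (~q & ~s)), w
9. ~(~s -> (~q & ~s)), w
10. ~s, w
11. ~(~q & ~s), w
12. q, w
Accessibility: uRu, uRv, uRw, vRv, wRw
Complete open branch: countermodel on an S4-frame, so not valid in S4, nor in K, T (the same frame is also a K-frame and a T-frame).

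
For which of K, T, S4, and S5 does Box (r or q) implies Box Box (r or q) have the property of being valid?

S4, S5

S4-tableau for the negation not (Box (r or q) implies Box Box (r or q)):
1. not (Box (r or q) implies Box Box (r or q)), w0
2. Box (r or q), w0
3. not Box Box (r or q), w0
4. r or q, w0
5. q, w0
6. not Box (r or q), w1
7. r or q, w1
8. q, w1
9. not (r or q), w2
10. not r, w2
11. not q, w2
12. r or q, w2
13. q, w2
Accessibility: w0Rw0, w0Rw1, w0Rw2, w1Rw1, w1Rw2, w2Rw2
Branch closes: q and not q both at w2.
Every branch closes (one shown): valid in S4, hence also in S5 (every theorem of S4 is a theorem of S5).
T-tableau for the negation not (Box (r or q) implies Box Box (r or q)):
1. not (Box (r or q) implies Box Box (r or q)), w0
2. Box (r or q), w0
3. not Box Box (r or q), w0
4. r or q, w0
5. q, w0
6. not Box (r or q), w1
7. r or q, w1
8. q, w1
9. not (r or q), w2
10. not r, w2
11. not q, w2
Accessibility: w0Rw0, w0Rw1, w1Rw1, w1Rw2, w2Rw2
Complete open branch: countermodel on a T-frame, so not valid in T, nor in K (the same frame is also a K-frame).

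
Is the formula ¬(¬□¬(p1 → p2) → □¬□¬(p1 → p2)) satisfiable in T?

Satisfiable

1. ¬(¬□¬(p1 → p2) → □¬□¬(p1 → p2)), w0
2. ¬□¬(p1 → p2), w0   [¬→-rule on 1]
3. ¬□¬□¬(p1 → p2), w0   [¬→-rule on 1]
4. p1 → p2, w1   [¬□-rule on 2: fresh world w1, w0Rw1]
5. p2, w1   [→-rule on 4 (branches; this branch)]
6. □¬(p1 → p2), w2   [¬□-rule on 3: fresh world w2, w0Rw2]
7. ¬(p1 → p2), w2   [□-rule on 6 via w2Rw2]
8. p1, w2   [¬→-rule on 7]
9. ¬p2, w2   [¬→-rule on 7]
Accessibility: w0Rw0, w0Rw1, w0Rw2, w1Rw1, w2Rw2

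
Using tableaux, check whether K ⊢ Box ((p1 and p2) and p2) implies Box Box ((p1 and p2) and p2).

No, not valid

Tableau for the negation not (Box ((p1 and p2) and p2) implies Box Box ((p1 and p2) and p2)):
1. not (Box ((p1 and p2) and p2) implies Box Box ((p1 and p2) and p2)), u
2. Box ((p1 and p2) and p2), u
3. not Box Box ((p1 and p2) and p2), u
4. not Box ((p1 and p2) and p2), v
5. (p1 and p2) and p2, v
6. p1 and p2, v
7. p2, v
8. p1, v
9. not ((p1 and p2) and p2), w
10. not p2, w
Accessibility: uRv, vRw
The negation has an open branch (countermodel exists).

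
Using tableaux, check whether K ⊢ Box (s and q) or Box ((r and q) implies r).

Tableau for the negation not (Box (s and q) or Box ((r and q) implies r)):
1. not (Box (s and q) or Box ((r and q) implies r)), w0
2. not Box (s and q), w0
3. not Box ((r and q) implies r), w0
4. not (s and q), w1
5. not q, w1
6. not ((r and q) implies r), w2
7. r and q, w2
8. not r, w2
9. r, w2
10. q, w2
Accessibility: w0Rw1, w0Rw2
Branch closes: r and not r both at w2.
Every branch of the negation's tableau closes; the branch above is one of them.

Valid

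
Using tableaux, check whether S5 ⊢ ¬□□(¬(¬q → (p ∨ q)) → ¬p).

No, not valid

Tableau for the negation □□(¬(¬q → (p ∨ q)) → ¬p):
1. □□(¬(¬q → (p ∨ q)) → ¬p), u
2. □(¬(¬q → (p ∨ q)) → ¬p), u
3. ¬(¬q → (p ∨ q)) → ¬p, u
4. ¬p, u
Accessibility: uRu
The negation has an open branch (countermodel exists).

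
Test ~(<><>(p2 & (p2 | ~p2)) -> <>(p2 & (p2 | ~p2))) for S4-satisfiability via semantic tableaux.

Unsatisfiable (every branch closes)

1. ~(<><>(p2 & (p2 | ~p2)) -> <>(p2 & (p2 | ~p2))), u
2. <><>(p2 & (p2 | ~p2)), u   [~->-rule on 1]
3. ~<>(p2 & (p2 | ~p2)), u   [~->-rule on 1]
4. ~(p2 & (p2 | ~p2)), u   [~<>-rule on 3 via uRu]
5. ~p2, u   [~&-rule on 4 (branches; this branch)]
6. <>(p2 & (p2 | ~p2)), v   [<>-rule on 2: fresh world v, uRv]
7. ~(p2 & (p2 | ~p2)), v   [~<>-rule on 3 via uRv]
8. ~p2, v   [~&-rule on 7 (branches; this branch)]
9. p2 & (p2 | ~p2), w   [<>-rule on 6: fresh world w, vRw]
10. p2, w   [&-rule on 9]
11. p2 | ~p2, w   [&-rule on 9]
12. ~(p2 & (p2 | ~p2)), w   [~<>-rule on 3 via uRw]
13. ~(p2 | ~p2), w   [~&-rule on 12 (branches; this branch)]
14. ~p2, w   [~|-rule on 13]
Accessibility: uRu, uRv, uRw, vRv, vRw, wRw
Branch closes: p2 and ~p2 both at w.
All branches of the tableau close; one closing branch shown above.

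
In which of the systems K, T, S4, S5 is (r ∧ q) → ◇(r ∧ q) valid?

T, S4, S5

T-tableau for the negation ¬((r ∧ q) → ◇(r ∧ q)):
1. ¬((r ∧ q) → ◇(r ∧ q)), w0
2. r ∧ q, w0
3. ¬◇(r ∧ q), w0
4. r, w0
5. q, w0
6. ¬(r ∧ q), w0
7. ¬q, w0
Accessibility: w0Rw0
Branch closes: q and ¬q both at w0.
Every branch closes (one shown): valid in T, hence also in S4, S5 (every theorem of T is a theorem of S4 and S5).
K-tableau for the negation ¬((r ∧ q) → ◇(r ∧ q)):
1. ¬((r ∧ q) → ◇(r ∧ q)), w0
2. r ∧ q, w0
3. ¬◇(r ∧ q), w0
4. r, w0
5. q, w0
Complete open branch: countermodel on a K-frame, so not valid in K.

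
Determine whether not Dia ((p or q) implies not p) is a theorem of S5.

Tableau for the negation Dia ((p or q) implies not p):
1. Dia ((p or q) implies not p), 0
2. (p or q) implies not p, 1   [Dia-rule on 1: fresh world 1, 0R1]
3. not p, 1   [implies-rule on 2 (branches; this branch)]
Accessibility: 0R0, 0R1, 1R0, 1R1
The negation has an open branch (countermodel exists).

Not valid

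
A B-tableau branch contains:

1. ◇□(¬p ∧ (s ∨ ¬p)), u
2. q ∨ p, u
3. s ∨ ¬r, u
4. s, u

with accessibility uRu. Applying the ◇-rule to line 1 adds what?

a fresh world v with uRv, and □(¬p ∧ (s ∨ ¬p)) at v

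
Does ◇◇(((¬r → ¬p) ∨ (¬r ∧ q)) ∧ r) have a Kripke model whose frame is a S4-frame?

Yes, satisfiable

1. ◇◇(((¬r → ¬p) ∨ (¬r ∧ q)) ∧ r), u
2. ◇(((¬r → ¬p) ∨ (¬r ∧ q)) ∧ r), v   [◇-rule on 1: fresh world v, uRv]
3. ((¬r → ¬p) ∨ (¬r ∧ q)) ∧ r, w   [◇-rule on 2: fresh world w, vRw]
4. (¬r → ¬p) ∨ (¬r ∧ q), w   [∧-rule on 3]
5. r, w   [∧-rule on 3]
6. ¬r → ¬p, w   [∨-rule on 4 (branches; this branch)]
7. ¬p, w   [→-rule on 6 (branches; this branch)]
Accessibility: uRu, uRv, uRw, vRv, vRw, wRw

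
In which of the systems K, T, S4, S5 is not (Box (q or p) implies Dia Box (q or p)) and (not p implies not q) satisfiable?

K-tableau for the formula:
1. not (Box (q or p) implies Dia Box (q or p)) and (not p implies not q), w0
2. not (Box (q or p) implies Dia Box (q or p)), w0
3. not p implies not q, w0
4. Box (q or p), w0
5. not Dia Box (q or p), w0
6. not q, w0
Complete open branch: satisfiable in K.
T-tableau for the formula:
1. not (Box (q or p) implies Dia Box (q or p)) and (not p implies not q), w0
2. not (Box (q or p) implies Dia Box (q or p)), w0
3. not p implies not q, w0
4. Box (q or p), w0
5. not Dia Box (q or p), w0
6. q or p, w0
7. not Box (q or p), w0
8. not q, w0
9. p, w0
10. not (q or p), w1
11. not q, w1
12. not p, w1
13. q or p, w1
14. not Box (q or p), w1
15. p, w1
Accessibility: w0Rw0, w0Rw1, w1Rw1
Branch closes: p and not p both at w1.
Every branch closes (one shown): unsatisfiable in T, hence also in S4, S5 (every S4/S5-frame is a T-frame).

K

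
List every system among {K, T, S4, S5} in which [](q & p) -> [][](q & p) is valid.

T-tableau for the negation ~([](q & p) -> [][](q & p)):
1. ~([](q & p) -> [][](q & p)), w0
2. [](q & p), w0
3. ~[][](q & p), w0
4. q & p, w0
5. q, w0
6. p, w0
7. ~[](q & p), w1
8. q & p, w1
9. q, w1
10. p, w1
11. ~(q & p), w2
12. ~p, w2
Accessibility: w0Rw0, w0Rw1, w1Rw1, w1Rw2, w2Rw2
Complete open branch: countermodel on a T-frame, so not valid in T, nor in K (the same frame is also a K-frame).
S4-tableau for the negation ~([](q & p) -> [][](q & p)):
1. ~([](q & p) -> [][](q & p)), w0
2. [](q & p), w0
3. ~[][](q & p), w0
4. q & p, w0
5. q, w0
6. p, w0
7. ~[](q & p), w1
8. q & p, w1
9. q, w1
10. p, w1
11. ~(q & p), w2
12. q & p, w2
13. q, w2
14. p, w2
15. ~p, w2
Accessibility: w0Rw0, w0Rw1, w0Rw2, w1Rw1, w1Rw2, w2Rw2
Branch closes: p and ~p both at w2.
Every branch closes (one shown): valid in S4, hence also in S5 (every theorem of S4 is a theorem of S5).

S4, S5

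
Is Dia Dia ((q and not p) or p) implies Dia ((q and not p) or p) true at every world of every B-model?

No, not valid

Tableau for the negation not (Dia Dia ((q and not p) or p) implies Dia ((q and not p) or p)):
1. not (Dia Dia ((q and not p) or p) implies Dia ((q and not p) or p)), 0
2. Dia Dia ((q and not p) or p), 0
3. not Dia ((q and not p) or p), 0
4. not ((q and not p) or p), 0
5. not (q and not p), 0
6. not p, 0
7. not q, 0
8. Dia ((q and not p) or p), 1
9. not ((q and not p) or p), 1
10. not (q and not p), 1
11. not p, 1
12. not q, 1
13. (q and not p) or p, 2
14. p, 2
Accessibility: 0R0, 0R1, 1R0, 1R1, 1R2, 2R1, 2R2
The negation has an open branch (countermodel exists).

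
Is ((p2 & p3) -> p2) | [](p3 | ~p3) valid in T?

Valid in T

Tableau for the negation ~(((p2 & p3) -> p2) | [](p3 | ~p3)):
1. ~(((p2 & p3) -> p2) | [](p3 | ~p3)), 0
2. ~((p2 & p3) -> p2), 0
3. ~[](p3 | ~p3), 0
4. p2 & p3, 0
5. ~p2, 0
6. p2, 0
7. p3, 0
Accessibility: 0R0
Branch closes: p2 and ~p2 both at 0.
Every branch of the negation's tableau closes; the branch above is one of them.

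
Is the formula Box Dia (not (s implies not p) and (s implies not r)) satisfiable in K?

1. Box Dia (not (s implies not p) and (s implies not r)), 0

Satisfiable (open branch found)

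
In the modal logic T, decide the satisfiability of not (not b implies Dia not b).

Unsatisfiable

1. not (not b implies Dia not b), w0
2. not b, w0
3. not Dia not b, w0
4. b, w0
Accessibility: w0Rw0
Branch closes: b and not b both at w0.
(One branch shown.) All branches close.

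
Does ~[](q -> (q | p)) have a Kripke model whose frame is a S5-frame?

1. ~[](q -> (q | p)), 0
2. ~(q -> (q | p)), 1
3. q, 1
4. ~(q | p), 1
5. ~q, 1
6. ~p, 1
Accessibility: 0R0, 0R1, 1R0, 1R1
Branch closes: q and ~q both at 1.
All branches of the tableau close; one closing branch shown above.

Unsatisfiable (every branch closes)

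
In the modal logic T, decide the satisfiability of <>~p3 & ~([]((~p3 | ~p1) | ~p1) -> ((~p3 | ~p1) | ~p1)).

No, unsatisfiable

1. <>~p3 & ~([]((~p3 | ~p1) | ~p1) -> ((~p3 | ~p1) | ~p1)), u
2. <>~p3, u
3. ~([]((~p3 | ~p1) | ~p1) -> ((~p3 | ~p1) | ~p1)), u
4. []((~p3 | ~p1) | ~p1), u
5. ~((~p3 | ~p1) | ~p1), u
6. ~(~p3 | ~p1), u
7. p1, u
8. p3, u
9. (~p3 | ~p1) | ~p1, u
10. ~p3 | ~p1, u
11. ~p1, u
Accessibility: uRu
Branch closes: p1 and ~p1 both at u.
All branches of the tableau close; one closing branch shown above.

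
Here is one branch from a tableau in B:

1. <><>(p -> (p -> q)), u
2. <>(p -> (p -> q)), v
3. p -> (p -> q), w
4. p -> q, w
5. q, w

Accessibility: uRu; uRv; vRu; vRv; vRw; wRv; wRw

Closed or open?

Not closed

No world carries both an atom and its negation.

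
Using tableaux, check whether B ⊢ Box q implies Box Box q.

Tableau for the negation not (Box q implies Box Box q):
1. not (Box q implies Box Box q), u
2. Box q, u
3. not Box Box q, u
4. q, u
5. not Box q, v
6. q, v
7. not q, w
Accessibility: uRu, uRv, vRu, vRv, vRw, wRv, wRw
The negation has an open branch (countermodel exists).

Not valid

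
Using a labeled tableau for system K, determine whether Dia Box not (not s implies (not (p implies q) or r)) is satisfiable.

1. Dia Box not (not s implies (not (p implies q) or r)), w0
2. Box not (not s implies (not (p implies q) or r)), w1
Accessibility: w0Rw1

Satisfiable (open branch found)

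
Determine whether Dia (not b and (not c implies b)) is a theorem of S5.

Invalid (countermodel exists)

Tableau for the negation not Dia (not b and (not c implies b)):
1. not Dia (not b and (not c implies b)), w0
2. not (not b and (not c implies b)), w0
3. not (not c implies b), w0
4. not c, w0
5. not b, w0
Accessibility: w0Rw0
The negation has an open branch (countermodel exists).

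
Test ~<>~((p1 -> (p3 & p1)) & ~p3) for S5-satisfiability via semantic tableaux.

Satisfiable

1. ~<>~((p1 -> (p3 & p1)) & ~p3), 0
2. (p1 -> (p3 & p1)) & ~p3, 0   [~<>-rule on 1 via 0R0]
3. p1 -> (p3 & p1), 0   [&-rule on 2]
4. ~p3, 0   [&-rule on 2]
5. ~p1, 0   [->-rule on 3 (branches; this branch)]
Accessibility: 0R0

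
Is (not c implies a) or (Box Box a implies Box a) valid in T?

Valid

Tableau for the negation not ((not c implies a) or (Box Box a implies Box a)):
1. not ((not c implies a) or (Box Box a implies Box a)), w0
2. not (not c implies a), w0
3. not (Box Box a implies Box a), w0
4. not c, w0
5. not a, w0
6. Box Box a, w0
7. not Box a, w0
8. Box a, w0
9. a, w0
Accessibility: w0Rw0
Branch closes: a and not a both at w0.
All branches of the negation close; one closing branch shown above.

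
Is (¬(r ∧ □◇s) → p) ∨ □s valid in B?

Tableau for the negation ¬((¬(r ∧ □◇s) → p) ∨ □s):
1. ¬((¬(r ∧ □◇s) → p) ∨ □s), u
2. ¬(¬(r ∧ □◇s) → p), u
3. ¬□s, u
4. ¬(r ∧ □◇s), u
5. ¬p, u
6. ¬□◇s, u
7. ¬s, v
8. ¬◇s, w
9. ¬s, u
10. ¬s, w
Accessibility: uRu, uRv, uRw, vRu, vRv, wRu, wRw
The negation has an open branch (countermodel exists).

No, not valid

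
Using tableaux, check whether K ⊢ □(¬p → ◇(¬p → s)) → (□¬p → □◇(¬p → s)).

Valid in K

Tableau for the negation ¬(□(¬p → ◇(¬p → s)) → (□¬p → □◇(¬p → s))):
1. ¬(□(¬p → ◇(¬p → s)) → (□¬p → □◇(¬p → s))), u
2. □(¬p → ◇(¬p → s)), u
3. ¬(□¬p → □◇(¬p → s)), u
4. □¬p, u
5. ¬□◇(¬p → s), u
6. ¬◇(¬p → s), v
7. ¬p → ◇(¬p → s), v
8. ¬p, v
9. ◇(¬p → s), v
10. ¬p → s, w
11. ¬(¬p → s), w
12. ¬p, w
13. ¬s, w
14. s, w
Accessibility: uRv, vRw
Branch closes: s and ¬s both at w.
Every branch of the negation's tableau closes; the branch above is one of them.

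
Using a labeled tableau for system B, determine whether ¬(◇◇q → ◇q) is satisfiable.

Yes, satisfiable

1. ¬(◇◇q → ◇q), u
2. ◇◇q, u   [¬→-rule on 1]
3. ¬◇q, u   [¬→-rule on 1]
4. ¬q, u   [¬◇-rule on 3 via uRu]
5. ◇q, v   [◇-rule on 2: fresh world v, uRv]
6. ¬q, v   [¬◇-rule on 3 via uRv]
7. q, w   [◇-rule on 5: fresh world w, vRw]
Accessibility: uRu, uRv, vRu, vRv, vRw, wRv, wRw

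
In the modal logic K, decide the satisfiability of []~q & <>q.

No, unsatisfiable

1. []~q & <>q, u
2. []~q, u
3. <>q, u
4. q, v
5. ~q, v
Accessibility: uRv
Branch closes: q and ~q both at v.
All branches of the tableau close; one closing branch shown above.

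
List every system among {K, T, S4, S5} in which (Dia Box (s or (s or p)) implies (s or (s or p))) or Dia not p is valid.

K-tableau for the negation not ((Dia Box (s or (s or p)) implies (s or (s or p))) or Dia not p):
1. not ((Dia Box (s or (s or p)) implies (s or (s or p))) or Dia not p), 0
2. not (Dia Box (s or (s or p)) implies (s or (s or p))), 0
3. not Dia not p, 0
4. Dia Box (s or (s or p)), 0
5. not (s or (s or p)), 0
6. not s, 0
7. not (s or p), 0
8. not p, 0
9. Box (s or (s or p)), 1
10. p, 1
Accessibility: 0R1
Complete open branch: countermodel on a K-frame, so not valid in K.
T-tableau for the negation not ((Dia Box (s or (s or p)) implies (s or (s or p))) or Dia not p):
1. not ((Dia Box (s or (s or p)) implies (s or (s or p))) or Dia not p), 0
2. not (Dia Box (s or (s or p)) implies (s or (s or p))), 0
3. not Dia not p, 0
4. Dia Box (s or (s or p)), 0
5. not (s or (s or p)), 0
6. not s, 0
7. not (s or p), 0
8. not p, 0
9. p, 0
Accessibility: 0R0
Branch closes: p and not p both at 0.
Every branch closes (one shown): valid in T, hence also in S4, S5 (every theorem of T is a theorem of S4 and S5).

T, S4, S5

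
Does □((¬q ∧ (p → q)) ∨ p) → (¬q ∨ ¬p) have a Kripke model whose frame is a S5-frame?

Satisfiable (open branch found)

1. □((¬q ∧ (p → q)) ∨ p) → (¬q ∨ ¬p), w0
2. ¬q ∨ ¬p, w0   [→-rule on 1 (branches; this branch)]
3. ¬p, w0   [∨-rule on 2 (branches; this branch)]
Accessibility: w0Rw0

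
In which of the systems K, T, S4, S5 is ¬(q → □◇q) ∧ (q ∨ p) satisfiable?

K, T, S4

S4-tableau for the formula:
1. ¬(q → □◇q) ∧ (q ∨ p), 0
2. ¬(q → □◇q), 0
3. q ∨ p, 0
4. q, 0
5. ¬□◇q, 0
6. p, 0
7. ¬◇q, 1
8. ¬q, 1
Accessibility: 0R0, 0R1, 1R1
Complete open branch: satisfiable in S4, hence also in K, T (this S4-model is also a K-model and a T-model).
S5-tableau for the formula:
1. ¬(q → □◇q) ∧ (q ∨ p), 0
2. ¬(q → □◇q), 0
3. q ∨ p, 0
4. q, 0
5. ¬□◇q, 0
6. p, 0
7. ¬◇q, 1
8. ¬q, 0
Accessibility: 0R0, 0R1, 1R0, 1R1
Branch closes: q and ¬q both at 0.
Every branch closes (one shown): unsatisfiable in S5.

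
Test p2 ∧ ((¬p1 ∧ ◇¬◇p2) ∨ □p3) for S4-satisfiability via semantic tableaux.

1. p2 ∧ ((¬p1 ∧ ◇¬◇p2) ∨ □p3), u
2. p2, u
3. (¬p1 ∧ ◇¬◇p2) ∨ □p3, u
4. □p3, u
5. p3, u
Accessibility: uRu

Satisfiable (open branch found)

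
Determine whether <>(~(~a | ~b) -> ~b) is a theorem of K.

Tableau for the negation ~<>(~(~a | ~b) -> ~b):
1. ~<>(~(~a | ~b) -> ~b), w0
The negation has an open branch (countermodel exists).

Not valid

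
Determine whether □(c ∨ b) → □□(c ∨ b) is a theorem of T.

Tableau for the negation ¬(□(c ∨ b) → □□(c ∨ b)):
1. ¬(□(c ∨ b) → □□(c ∨ b)), w0
2. □(c ∨ b), w0
3. ¬□□(c ∨ b), w0
4. c ∨ b, w0
5. b, w0
6. ¬□(c ∨ b), w1
7. c ∨ b, w1
8. b, w1
9. ¬(c ∨ b), w2
10. ¬c, w2
11. ¬b, w2
Accessibility: w0Rw0, w0Rw1, w1Rw1, w1Rw2, w2Rw2
The negation has an open branch (countermodel exists).

Not valid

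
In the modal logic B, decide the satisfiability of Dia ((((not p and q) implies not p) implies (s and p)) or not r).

1. Dia ((((not p and q) implies not p) implies (s and p)) or not r), 0
2. (((not p and q) implies not p) implies (s and p)) or not r, 1
3. not r, 1
Accessibility: 0R0, 0R1, 1R0, 1R1

Satisfiable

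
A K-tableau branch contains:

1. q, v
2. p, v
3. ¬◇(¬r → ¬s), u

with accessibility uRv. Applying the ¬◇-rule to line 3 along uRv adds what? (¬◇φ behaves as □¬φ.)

¬◇φ behaves as □¬φ: propagate the negated body to each accessible world.

¬(¬r → ¬s), v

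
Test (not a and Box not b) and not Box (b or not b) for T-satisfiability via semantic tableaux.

1. (not a and Box not b) and not Box (b or not b), 0
2. not a and Box not b, 0   [and-rule on 1]
3. not Box (b or not b), 0   [and-rule on 1]
4. not a, 0   [and-rule on 2]
5. Box not b, 0   [and-rule on 2]
6. not b, 0   [Box-rule on 5 via 0R0]
7. not (b or not b), 1   [neg-Box-rule on 3: fresh world 1, 0R1]
8. not b, 1   [neg-or-rule on 7]
9. b, 1   [neg-or-rule on 7]
Accessibility: 0R0, 0R1, 1R1
Branch closes: b and not b both at 1.
All branches of the tableau close; one closing branch shown above.

No, unsatisfiable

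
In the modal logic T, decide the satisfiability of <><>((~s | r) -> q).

1. <><>((~s | r) -> q), 0
2. <>((~s | r) -> q), 1   [<>-rule on 1: fresh world 1, 0R1]
3. (~s | r) -> q, 2   [<>-rule on 2: fresh world 2, 1R2]
4. q, 2   [->-rule on 3 (branches; this branch)]
Accessibility: 0R0, 0R1, 1R1, 1R2, 2R2

Satisfiable (open branch found)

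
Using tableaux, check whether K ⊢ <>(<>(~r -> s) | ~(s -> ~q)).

Tableau for the negation ~<>(<>(~r -> s) | ~(s -> ~q)):
1. ~<>(<>(~r -> s) | ~(s -> ~q)), u
The negation has an open branch (countermodel exists).

No, not valid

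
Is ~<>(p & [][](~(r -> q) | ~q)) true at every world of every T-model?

Tableau for the negation <>(p & [][](~(r -> q) | ~q)):
1. <>(p & [][](~(r -> q) | ~q)), w0
2. p & [][](~(r -> q) | ~q), w1
3. p, w1
4. [][](~(r -> q) | ~q), w1
5. [](~(r -> q) | ~q), w1
6. ~(r -> q) | ~q, w1
7. ~q, w1
Accessibility: w0Rw0, w0Rw1, w1Rw1
The negation has an open branch (countermodel exists).

Not valid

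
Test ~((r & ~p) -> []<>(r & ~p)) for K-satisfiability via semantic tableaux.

Satisfiable

1. ~((r & ~p) -> []<>(r & ~p)), 0
2. r & ~p, 0
3. ~[]<>(r & ~p), 0
4. r, 0
5. ~p, 0
6. ~<>(r & ~p), 1
Accessibility: 0R1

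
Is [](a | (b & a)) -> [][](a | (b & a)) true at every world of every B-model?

No, not valid

Tableau for the negation ~([](a | (b & a)) -> [][](a | (b & a))):
1. ~([](a | (b & a)) -> [][](a | (b & a))), 0
2. [](a | (b & a)), 0
3. ~[][](a | (b & a)), 0
4. a | (b & a), 0
5. b & a, 0
6. b, 0
7. a, 0
8. ~[](a | (b & a)), 1
9. a | (b & a), 1
10. b & a, 1
11. b, 1
12. a, 1
13. ~(a | (b & a)), 2
14. ~a, 2
15. ~(b & a), 2
Accessibility: 0R0, 0R1, 1R0, 1R1, 1R2, 2R1, 2R2
The negation has an open branch (countermodel exists).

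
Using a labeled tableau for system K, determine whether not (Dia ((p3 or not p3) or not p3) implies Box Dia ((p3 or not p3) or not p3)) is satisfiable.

1. not (Dia ((p3 or not p3) or not p3) implies Box Dia ((p3 or not p3) or not p3)), 0
2. Dia ((p3 or not p3) or not p3), 0
3. not Box Dia ((p3 or not p3) or not p3), 0
4. (p3 or not p3) or not p3, 1
5. not p3, 1
6. not Dia ((p3 or not p3) or not p3), 2
Accessibility: 0R1, 0R2

Satisfiable (open branch found)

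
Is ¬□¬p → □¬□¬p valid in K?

Tableau for the negation ¬(¬□¬p → □¬□¬p):
1. ¬(¬□¬p → □¬□¬p), u
2. ¬□¬p, u   [¬→-rule on 1]
3. ¬□¬□¬p, u   [¬→-rule on 1]
4. p, v   [¬□-rule on 2: fresh world v, uRv]
5. □¬p, w   [¬□-rule on 3: fresh world w, uRw]
Accessibility: uRv, uRw
The negation has an open branch (countermodel exists).

No, not valid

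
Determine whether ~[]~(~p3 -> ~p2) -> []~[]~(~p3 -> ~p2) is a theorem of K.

Tableau for the negation ~(~[]~(~p3 -> ~p2) -> []~[]~(~p3 -> ~p2)):
1. ~(~[]~(~p3 -> ~p2) -> []~[]~(~p3 -> ~p2)), u
2. ~[]~(~p3 -> ~p2), u   [~->-rule on 1]
3. ~[]~[]~(~p3 -> ~p2), u   [~->-rule on 1]
4. ~p3 -> ~p2, v   [~[]-rule on 2: fresh world v, uRv]
5. ~p2, v   [->-rule on 4 (branches; this branch)]
6. []~(~p3 -> ~p2), w   [~[]-rule on 3: fresh world w, uRw]
Accessibility: uRv, uRw
The negation has an open branch (countermodel exists).

Not valid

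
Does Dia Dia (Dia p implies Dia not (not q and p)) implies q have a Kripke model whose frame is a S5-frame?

Yes, satisfiable

1. Dia Dia (Dia p implies Dia not (not q and p)) implies q, w0
2. q, w0   [implies-rule on 1 (branches; this branch)]
Accessibility: w0Rw0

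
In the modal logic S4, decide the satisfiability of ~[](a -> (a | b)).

Unsatisfiable

1. ~[](a -> (a | b)), u
2. ~(a -> (a | b)), v   [~[]-rule on 1: fresh world v, uRv]
3. a, v   [~->-rule on 2]
4. ~(a | b), v   [~->-rule on 2]
5. ~a, v   [~|-rule on 4]
6. ~b, v   [~|-rule on 4]
Accessibility: uRu, uRv, vRv
Branch closes: a and ~a both at v.
Every branch closes; the branch above is one of them.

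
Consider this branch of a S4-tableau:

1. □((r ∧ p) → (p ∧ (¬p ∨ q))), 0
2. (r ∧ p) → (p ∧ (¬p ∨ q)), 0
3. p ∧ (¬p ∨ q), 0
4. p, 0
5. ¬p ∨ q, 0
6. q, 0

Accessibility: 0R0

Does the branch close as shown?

No atom appears with both signs at the same world.

Not closed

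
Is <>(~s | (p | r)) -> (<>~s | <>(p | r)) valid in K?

Valid

Tableau for the negation ~(<>(~s | (p | r)) -> (<>~s | <>(p | r))):
1. ~(<>(~s | (p | r)) -> (<>~s | <>(p | r))), u
2. <>(~s | (p | r)), u
3. ~(<>~s | <>(p | r)), u
4. ~<>~s, u
5. ~<>(p | r), u
6. ~s | (p | r), v
7. s, v
8. ~(p | r), v
9. ~p, v
10. ~r, v
11. p | r, v
12. r, v
Accessibility: uRv
Branch closes: r and ~r both at v.
Every branch of the negation's tableau closes; the branch above is one of them.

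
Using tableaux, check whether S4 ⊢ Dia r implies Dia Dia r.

Tableau for the negation not (Dia r implies Dia Dia r):
1. not (Dia r implies Dia Dia r), w0
2. Dia r, w0
3. not Dia Dia r, w0
4. not Dia r, w0
5. not r, w0
6. r, w1
7. not Dia r, w1
8. not r, w1
Accessibility: w0Rw0, w0Rw1, w1Rw1
Branch closes: r and not r both at w1.
All branches of the negation close; one closing branch shown above.

Valid in S4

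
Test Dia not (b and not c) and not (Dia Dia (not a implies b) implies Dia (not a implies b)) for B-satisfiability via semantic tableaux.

1. Dia not (b and not c) and not (Dia Dia (not a implies b) implies Dia (not a implies b)), w0
2. Dia not (b and not c), w0
3. not (Dia Dia (not a implies b) implies Dia (not a implies b)), w0
4. Dia Dia (not a implies b), w0
5. not Dia (not a implies b), w0
6. not (not a implies b), w0
7. not a, w0
8. not b, w0
9. not (b and not c), w1
10. not (not a implies b), w1
11. not a, w1
12. not b, w1
13. c, w1
14. Dia (not a implies b), w2
15. not (not a implies b), w2
16. not a, w2
17. not b, w2
18. not a implies b, w3
19. b, w3
Accessibility: w0Rw0, w0Rw1, w0Rw2, w1Rw0, w1Rw1, w2Rw0, w2Rw2, w2Rw3, w3Rw2, w3Rw3

Yes, satisfiable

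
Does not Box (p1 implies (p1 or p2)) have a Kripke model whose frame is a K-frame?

Unsatisfiable

1. not Box (p1 implies (p1 or p2)), w0
2. not (p1 implies (p1 or p2)), w1
3. p1, w1
4. not (p1 or p2), w1
5. not p1, w1
6. not p2, w1
Accessibility: w0Rw1
Branch closes: p1 and not p1 both at w1.
All branches of the tableau close; one closing branch shown above.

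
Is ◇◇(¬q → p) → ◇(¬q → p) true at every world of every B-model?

Tableau for the negation ¬(◇◇(¬q → p) → ◇(¬q → p)):
1. ¬(◇◇(¬q → p) → ◇(¬q → p)), w0
2. ◇◇(¬q → p), w0
3. ¬◇(¬q → p), w0
4. ¬(¬q → p), w0
5. ¬q, w0
6. ¬p, w0
7. ◇(¬q → p), w1
8. ¬(¬q → p), w1
9. ¬q, w1
10. ¬p, w1
11. ¬q → p, w2
12. p, w2
Accessibility: w0Rw0, w0Rw1, w1Rw0, w1Rw1, w1Rw2, w2Rw1, w2Rw2
The negation has an open branch (countermodel exists).

No, not valid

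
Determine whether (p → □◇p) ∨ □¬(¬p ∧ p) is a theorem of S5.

Valid

Tableau for the negation ¬((p → □◇p) ∨ □¬(¬p ∧ p)):
1. ¬((p → □◇p) ∨ □¬(¬p ∧ p)), w0
2. ¬(p → □◇p), w0
3. ¬□¬(¬p ∧ p), w0
4. p, w0
5. ¬□◇p, w0
6. ¬p ∧ p, w1
7. ¬p, w1
8. p, w1
Accessibility: w0Rw0, w0Rw1, w1Rw0, w1Rw1
Branch closes: p and ¬p both at w1.
All branches of the negation close; one closing branch shown above.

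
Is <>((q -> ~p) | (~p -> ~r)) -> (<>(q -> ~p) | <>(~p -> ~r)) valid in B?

Tableau for the negation ~(<>((q -> ~p) | (~p -> ~r)) -> (<>(q -> ~p) | <>(~p -> ~r))):
1. ~(<>((q -> ~p) | (~p -> ~r)) -> (<>(q -> ~p) | <>(~p -> ~r))), u
2. <>((q -> ~p) | (~p -> ~r)), u   [~->-rule on 1]
3. ~(<>(q -> ~p) | <>(~p -> ~r)), u   [~->-rule on 1]
4. ~<>(q -> ~p), u   [~|-rule on 3]
5. ~<>(~p -> ~r), u   [~|-rule on 3]
6. ~(q -> ~p), u   [~<>-rule on 4 via uRu]
7. q, u   [~->-rule on 6]
8. p, u   [~->-rule on 6]
9. ~(~p -> ~r), u   [~<>-rule on 5 via uRu]
10. ~p, u   [~->-rule on 9]
11. r, u   [~->-rule on 9]
Accessibility: uRu
Branch closes: p and ~p both at u.
All branches of the negation close; one closing branch shown above.

Valid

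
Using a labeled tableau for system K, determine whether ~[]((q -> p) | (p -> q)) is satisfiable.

1. ~[]((q -> p) | (p -> q)), u
2. ~((q -> p) | (p -> q)), v   [~[]-rule on 1: fresh world v, uRv]
3. ~(q -> p), v   [~|-rule on 2]
4. ~(p -> q), v   [~|-rule on 2]
5. q, v   [~->-rule on 3]
6. ~p, v   [~->-rule on 3]
7. p, v   [~->-rule on 4]
8. ~q, v   [~->-rule on 4]
Accessibility: uRv
Branch closes: p and ~p both at v.
(One branch shown.) All branches close.

Unsatisfiable (every branch closes)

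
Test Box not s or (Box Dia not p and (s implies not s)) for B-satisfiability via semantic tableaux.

1. Box not s or (Box Dia not p and (s implies not s)), w0
2. Box Dia not p and (s implies not s), w0   [or-rule on 1 (branches; this branch)]
3. Box Dia not p, w0   [and-rule on 2]
4. s implies not s, w0   [and-rule on 2]
5. Dia not p, w0   [Box-rule on 3 via w0Rw0]
6. not s, w0   [implies-rule on 4 (branches; this branch)]
7. not p, w1   [Dia-rule on 5: fresh world w1, w0Rw1]
8. Dia not p, w1   [Box-rule on 3 via w0Rw1]
9. not p, w2   [Dia-rule on 8: fresh world w2, w1Rw2]
Accessibility: w0Rw0, w0Rw1, w1Rw0, w1Rw1, w1Rw2, w2Rw1, w2Rw2

Satisfiable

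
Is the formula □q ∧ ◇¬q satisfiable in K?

1. □q ∧ ◇¬q, 0
2. □q, 0
3. ◇¬q, 0
4. ¬q, 1
5. q, 1
Accessibility: 0R1
Branch closes: q and ¬q both at 1.
Every branch closes; the branch above is one of them.

Unsatisfiable (every branch closes)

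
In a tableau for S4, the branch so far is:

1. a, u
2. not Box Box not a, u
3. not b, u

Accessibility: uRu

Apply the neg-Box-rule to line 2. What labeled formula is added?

a fresh world v with uRv, and not Box not a at v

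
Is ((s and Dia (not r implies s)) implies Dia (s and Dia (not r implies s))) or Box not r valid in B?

Valid

Tableau for the negation not (((s and Dia (not r implies s)) implies Dia (s and Dia (not r implies s))) or Box not r):
1. not (((s and Dia (not r implies s)) implies Dia (s and Dia (not r implies s))) or Box not r), 0
2. not ((s and Dia (not r implies s)) implies Dia (s and Dia (not r implies s))), 0
3. not Box not r, 0
4. s and Dia (not r implies s), 0
5. not Dia (s and Dia (not r implies s)), 0
6. s, 0
7. Dia (not r implies s), 0
8. not (s and Dia (not r implies s)), 0
9. not Dia (not r implies s), 0
10. not (not r implies s), 0
11. not r, 0
12. not s, 0
Accessibility: 0R0
Branch closes: s and not s both at 0.
Every branch of the negation's tableau closes; the branch above is one of them.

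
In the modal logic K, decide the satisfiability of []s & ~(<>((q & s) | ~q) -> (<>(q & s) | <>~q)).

Unsatisfiable (every branch closes)

1. []s & ~(<>((q & s) | ~q) -> (<>(q & s) | <>~q)), w0
2. []s, w0   [&-rule on 1]
3. ~(<>((q & s) | ~q) -> (<>(q & s) | <>~q)), w0   [&-rule on 1]
4. <>((q & s) | ~q), w0   [~->-rule on 3]
5. ~(<>(q & s) | <>~q), w0   [~->-rule on 3]
6. ~<>(q & s), w0   [~|-rule on 5]
7. ~<>~q, w0   [~|-rule on 5]
8. (q & s) | ~q, w1   [<>-rule on 4: fresh world w1, w0Rw1]
9. s, w1   [[]-rule on 2 via w0Rw1]
10. ~(q & s), w1   [~<>-rule on 6 via w0Rw1]
11. q, w1   [~<>-rule on 7 via w0Rw1]
12. q & s, w1   [|-rule on 8 (branches; this branch)]
13. ~s, w1   [~&-rule on 10 (branches; this branch)]
Accessibility: w0Rw1
Branch closes: s and ~s both at w1.
(One branch shown.) All branches close.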